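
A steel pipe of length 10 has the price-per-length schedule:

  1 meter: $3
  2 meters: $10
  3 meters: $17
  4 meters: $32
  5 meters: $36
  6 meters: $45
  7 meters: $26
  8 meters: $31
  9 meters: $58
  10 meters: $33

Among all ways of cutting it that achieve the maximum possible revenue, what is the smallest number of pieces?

2

Let r[k] be the best obtainable value from length k. For each k, try every first piece i and keep the best of price[i] + r[k−i].
r[1] = 3
r[2] = 10
r[3] = 17
r[4] = 32
r[5] = 36
r[6] = 45
r[7] = 49  (first piece 3, then r[4]=32)
r[8] = 64  (first piece 4, then r[4]=32)
r[9] = 68  (first piece 4, then r[5]=36)
r[10] = 77  (first piece 4, then r[6]=45)
Maximum revenue is $77.
Now minimize piece count subject to staying optimal: for each k, pieces[k] = 1 + min over i with p[i]+r[k−i]=r[k] of pieces[k−i].
pieces[7] = 2
pieces[8] = 2
pieces[9] = 2
pieces[10] = 2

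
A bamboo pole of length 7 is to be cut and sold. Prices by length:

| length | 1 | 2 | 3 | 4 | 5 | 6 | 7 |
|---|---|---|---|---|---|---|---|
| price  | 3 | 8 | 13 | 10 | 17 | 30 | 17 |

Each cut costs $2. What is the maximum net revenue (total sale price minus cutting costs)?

31

Let v[k] be the best obtainable value from length k. For each k, try every first piece i and keep the best of price[i] + v[k−i] minus the 2 cut fee when i<k.
v[1] = 3
v[2] = 8
v[3] = 13
v[4] = 14  (first piece 1, then v[3]=13)
v[5] = 19  (first piece 2, then v[3]=13)
v[6] = 30
v[7] = 31  (first piece 1, then v[6]=30)
One optimal plan: pieces 6 + 1 (1 cut) → $33 − $2 = $31.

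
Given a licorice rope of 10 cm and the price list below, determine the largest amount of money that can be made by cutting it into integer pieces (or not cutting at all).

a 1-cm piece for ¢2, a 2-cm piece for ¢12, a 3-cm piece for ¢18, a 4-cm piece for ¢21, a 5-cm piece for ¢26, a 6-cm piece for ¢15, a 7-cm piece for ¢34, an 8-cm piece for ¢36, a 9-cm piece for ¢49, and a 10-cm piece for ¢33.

Let v[k] be the best obtainable value from length k. For each k, try every first piece i and keep the best of price[i] + v[k−i].
v[1] = 2
v[2] = max(2+2, 12+0) = 12
v[3] = max(2+12, 12+2, 18+0) = 18
v[4] = max(2+18, 12+12, 18+2, 21+0) = 24
v[5] = max(2+24, 12+18, 18+12, 21+2, 26+0) = 30
v[6] = max(2+30, 12+24, 18+18, 21+12, 26+2, 15+0) = 36
v[7] = max(2+36, 12+30, 18+24, …, 15+2, 34+0) = 42
v[8] = max(2+42, 12+36, 18+30, …, 34+2, 36+0) = 48
v[9] = max(2+48, 12+42, 18+36, …, 36+2, 49+0) = 54
v[10] = max(2+54, 12+48, 18+42, …, 49+2, 33+0) = 60
One optimal cutting: 2 + 2 + 2 + 2 + 2 → ¢12 + ¢12 + ¢12 + ¢12 + ¢12 = ¢60.

60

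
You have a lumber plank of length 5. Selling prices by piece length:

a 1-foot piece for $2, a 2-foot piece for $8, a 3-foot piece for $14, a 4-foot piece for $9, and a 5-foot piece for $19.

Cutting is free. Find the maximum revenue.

22

Let best[k] be the best obtainable value from length k. For each k, try every first piece i and keep the best of price[i] + best[k−i].
best[1] = 2
best[2] = max(2+2, 8+0) = 8
best[3] = max(2+8, 8+2, 14+0) = 14
best[4] = max(2+14, 8+8, 14+2, 9+0) = 16
best[5] = max(2+16, 8+14, 14+8, 9+2, 19+0) = 22
One optimal cutting: 3 + 2 → $14 + $8 = $22.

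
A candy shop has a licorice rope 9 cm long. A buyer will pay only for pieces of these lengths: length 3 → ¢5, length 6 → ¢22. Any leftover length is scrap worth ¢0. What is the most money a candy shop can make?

Build best[k] bottom-up: best[k] = max over allowed piece i of (p[i] + best[k−i]).
best[1] = 0
best[2] = 0
best[3] = 5
best[4] = 5
best[5] = 5
best[6] = 22
best[7] = 22
best[8] = 22
best[9] = 27  (first piece 3, then best[6]=22)
One optimal cutting: 6 + 3 → ¢27.

27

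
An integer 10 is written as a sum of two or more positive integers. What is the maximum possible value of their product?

36

Define g[k] = max over 1≤i<k of i · max(k−i, g[k−i]); the inner max lets the remainder stay uncut if that's better.
g[2] = 1×max(1,0) = 1×1 = 1
g[3] = 1×max(2,1) = 1×2 = 2
g[4] = 2×max(2,1) = 2×2 = 4
g[5] = 2×max(3,2) = 2×3 = 6
g[6] = 3×max(3,2) = 3×3 = 9
g[7] = 2×max(5,6) = 2×6 = 12
g[8] = 2×max(6,9) = 2×9 = 18
g[9] = 3×max(6,9) = 3×9 = 27
g[10] = 2×max(8,18) = 2×18 = 36
One optimal split: 3 + 3 + 2 + 2; product 3×3×2×2 = 36.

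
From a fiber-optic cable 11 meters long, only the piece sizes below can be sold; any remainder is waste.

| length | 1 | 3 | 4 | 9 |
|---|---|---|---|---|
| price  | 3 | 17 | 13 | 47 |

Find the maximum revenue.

57

Consider every possible first cut. best[k] is the best of p[i]+best[k−i] over all sellable i≤k.
best[1] = 3
best[2] = 6  (first piece 1, then best[1]=3)
best[3] = 17
best[4] = 20  (first piece 1, then best[3]=17)
best[5] = 23  (first piece 1, then best[4]=20)
best[6] = 34  (first piece 3, then best[3]=17)
best[7] = 37  (first piece 1, then best[6]=34)
best[8] = 40  (first piece 1, then best[7]=37)
best[9] = 51  (first piece 3, then best[6]=34)
best[10] = 54  (first piece 1, then best[9]=51)
best[11] = 57  (first piece 1, then best[10]=54)
One optimal cutting: 3 + 3 + 3 + 1 + 1 → $57.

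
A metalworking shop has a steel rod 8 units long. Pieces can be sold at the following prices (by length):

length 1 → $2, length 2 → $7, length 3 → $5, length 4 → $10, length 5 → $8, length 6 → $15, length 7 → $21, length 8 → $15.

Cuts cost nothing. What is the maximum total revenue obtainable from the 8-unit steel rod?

Let r[k] be the best obtainable value from length k. For each k, try every first piece i and keep the best of price[i] + r[k−i].
r[1] = 2
r[2] = max(2+2, 7+0) = 7
r[3] = max(2+7, 7+2, 5+0) = 9
r[4] = max(2+9, 7+7, 5+2, 10+0) = 14
r[5] = max(2+14, 7+9, 5+7, 10+2, 8+0) = 16
r[6] = max(2+16, 7+14, 5+9, 10+7, 8+2, 15+0) = 21
r[7] = max(2+21, 7+16, 5+14, …, 15+2, 21+0) = 23
r[8] = max(2+23, 7+21, 5+16, …, 21+2, 15+0) = 28
One optimal cutting: 2 + 2 + 2 + 2 → $7 + $7 + $7 + $7 = $28.

28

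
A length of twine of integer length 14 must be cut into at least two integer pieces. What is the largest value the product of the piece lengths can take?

162

Let m[k] be the best product for length k (with at least one cut). For each first piece i, the rest contributes max(k−i, m[k−i]).
m[2] = 1×max(1,0) = 1×1 = 1
m[3] = 1×max(2,1) = 1×2 = 2
m[4] = 2×max(2,1) = 2×2 = 4
m[5] = 2×max(3,2) = 2×3 = 6
m[6] = 3×max(3,2) = 3×3 = 9
m[7] = 2×max(5,6) = 2×6 = 12
m[8] = 2×max(6,9) = 2×9 = 18
m[9] = 3×max(6,9) = 3×9 = 27
m[10] = 2×max(8,18) = 2×18 = 36
m[11] = 2×max(9,27) = 2×27 = 54
m[12] = 3×max(9,27) = 3×27 = 81
m[13] = 2×max(11,54) = 2×54 = 108
m[14] = 2×max(12,81) = 2×81 = 162
One optimal split: 3 + 3 + 3 + 3 + 2; product 3×3×3×3×2 = 162.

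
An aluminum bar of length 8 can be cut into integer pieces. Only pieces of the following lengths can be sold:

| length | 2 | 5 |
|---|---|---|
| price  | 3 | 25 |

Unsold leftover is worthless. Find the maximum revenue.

28

Build r[k] bottom-up: r[k] = max over allowed piece i of (p[i] + r[k−i]).
r[1] = 0
r[2] = 3
r[3] = 3
r[4] = 6  (first piece 2, then r[2]=3)
r[5] = 25
r[6] = 25
r[7] = 28  (first piece 2, then r[5]=25)
r[8] = 28
One optimal cutting: pieces 5 + 2 with 1 cm of scrap → $28.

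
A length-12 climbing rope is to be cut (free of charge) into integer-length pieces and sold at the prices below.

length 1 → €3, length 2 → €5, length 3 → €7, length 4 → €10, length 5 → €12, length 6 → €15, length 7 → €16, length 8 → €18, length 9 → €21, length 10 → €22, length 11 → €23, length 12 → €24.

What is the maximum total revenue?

36

Consider every possible first cut. best[k] is the best of p[i]+best[k−i] over all sellable i≤k.
best[1] = 3
best[2] = max(3+3, 5+0) = 6
best[3] = max(3+6, 5+3, 7+0) = 9
best[4] = max(3+9, 5+6, 7+3, 10+0) = 12
best[5] = max(3+12, 5+9, 7+6, 10+3, 12+0) = 15
best[6] = max(3+15, 5+12, 7+9, 10+6, 12+3, 15+0) = 18
best[7] = max(3+18, 5+15, 7+12, …, 15+3, 16+0) = 21
best[8] = max(3+21, 5+18, 7+15, …, 16+3, 18+0) = 24
best[9] = max(3+24, 5+21, 7+18, …, 18+3, 21+0) = 27
best[10] = max(3+27, 5+24, 7+21, …, 21+3, 22+0) = 30
best[11] = max(3+30, 5+27, 7+24, …, 22+3, 23+0) = 33
best[12] = max(3+33, 5+30, 7+27, …, 23+3, 24+0) = 36
One optimal cutting: 1 + 1 + 1 + 1 + 1 + 1 + 1 + 1 + 1 + 1 + 1 + 1 → €3 + €3 + €3 + €3 + €3 + €3 + €3 + €3 + €3 + €3 + €3 + €3 = €36.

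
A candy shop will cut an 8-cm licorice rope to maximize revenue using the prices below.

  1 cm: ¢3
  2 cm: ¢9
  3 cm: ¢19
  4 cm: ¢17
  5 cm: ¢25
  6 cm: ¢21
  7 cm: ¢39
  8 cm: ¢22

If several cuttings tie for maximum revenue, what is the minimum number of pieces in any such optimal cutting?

Build r[k] bottom-up: r[k] = max over allowed piece i of (p[i] + r[k−i]).
r[1] = 3
r[2] = 9
r[3] = 19
r[4] = 22  (first piece 1, then r[3]=19)
r[5] = 28  (first piece 2, then r[3]=19)
r[6] = 38  (first piece 3, then r[3]=19)
r[7] = 41  (first piece 1, then r[6]=38)
r[8] = 47  (first piece 2, then r[6]=38)
Maximum revenue is ¢47.
Now minimize piece count subject to staying optimal: for each k, pieces[k] = 1 + min over i with p[i]+r[k−i]=r[k] of pieces[k−i].
pieces[5] = 2
pieces[6] = 2
pieces[7] = 3
pieces[8] = 3

3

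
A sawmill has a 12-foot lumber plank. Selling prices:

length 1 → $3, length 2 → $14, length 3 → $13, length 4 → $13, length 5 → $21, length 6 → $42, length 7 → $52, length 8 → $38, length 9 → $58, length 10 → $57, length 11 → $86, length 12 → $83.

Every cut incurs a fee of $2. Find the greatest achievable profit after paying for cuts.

87

Consider every possible first cut. net[k] is the best of p[i]+net[k−i] over all sellable i≤k, charging 2 whenever i<k.
net[1] = 3
net[2] = max(3+3-2, 14+0) = 14
net[3] = max(3+14-2, 14+3-2, 13+0) = 15
net[4] = max(3+15-2, 14+14-2, 13+3-2, 13+0) = 26
net[5] = max(3+26-2, 14+15-2, 13+14-2, 13+3-2, 21+0) = 27
net[6] = max(3+27-2, 14+26-2, 13+15-2, 13+14-2, 21+3-2, 42+0) = 42
net[7] = max(3+42-2, 14+27-2, 13+26-2, …, 42+3-2, 52+0) = 52
net[8] = max(3+52-2, 14+42-2, 13+27-2, …, 52+3-2, 38+0) = 54
net[9] = max(3+54-2, 14+52-2, 13+42-2, …, 38+3-2, 58+0) = 64
net[10] = max(3+64-2, 14+54-2, 13+52-2, …, 58+3-2, 57+0) = 66
net[11] = max(3+66-2, 14+64-2, 13+54-2, …, 57+3-2, 86+0) = 86
net[12] = max(3+86-2, 14+66-2, 13+64-2, …, 86+3-2, 83+0) = 87
One optimal plan: pieces 11 + 1 (1 cut) → $89 − $2 = $87.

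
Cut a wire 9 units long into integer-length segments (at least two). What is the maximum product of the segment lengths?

Fill m[k] for k=2..9: at each k try every first piece i and multiply by the better of (k−i) uncut or m[k−i].
m[2] = 1*max(1,0) = 1*1 = 1
m[3] = 1*max(2,1) = 1*2 = 2
m[4] = 2*max(2,1) = 2*2 = 4
m[5] = 2*max(3,2) = 2*3 = 6
m[6] = 3*max(3,2) = 3*3 = 9
m[7] = 2*max(5,6) = 2*6 = 12
m[8] = 2*max(6,9) = 2*9 = 18
m[9] = 3*max(6,9) = 3*9 = 27
One optimal split: 3 + 3 + 3; product 3*3*3 = 27.

27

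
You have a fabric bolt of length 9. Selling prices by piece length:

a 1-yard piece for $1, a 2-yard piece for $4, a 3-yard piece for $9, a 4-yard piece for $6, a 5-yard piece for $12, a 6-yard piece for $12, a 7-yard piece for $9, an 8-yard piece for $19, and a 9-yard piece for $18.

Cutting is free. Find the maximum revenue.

Let v[k] be the best obtainable value from length k. For each k, try every first piece i and keep the best of price[i] + v[k−i].
v[1] = 1
v[2] = max(1+1, 4+0) = 4
v[3] = max(1+4, 4+1, 9+0) = 9
v[4] = max(1+9, 4+4, 9+1, 6+0) = 10
v[5] = max(1+10, 4+9, 9+4, 6+1, 12+0) = 13
v[6] = max(1+13, 4+10, 9+9, 6+4, 12+1, 12+0) = 18
v[7] = max(1+18, 4+13, 9+10, …, 12+1, 9+0) = 19
v[8] = max(1+19, 4+18, 9+13, …, 9+1, 19+0) = 22
v[9] = max(1+22, 4+19, 9+18, …, 19+1, 18+0) = 27
One optimal cutting: 3 + 3 + 3 → $9 + $9 + $9 = $27.

27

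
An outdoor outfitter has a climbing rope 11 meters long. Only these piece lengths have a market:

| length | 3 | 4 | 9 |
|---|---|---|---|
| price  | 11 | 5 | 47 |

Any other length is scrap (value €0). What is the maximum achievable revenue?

Build r[k] bottom-up: r[k] = max over allowed piece i of (p[i] + r[k−i]).
r[1] = 0
r[2] = 0
r[3] = 11
r[4] = max(11+0, 5+0) = 11
r[5] = max(11+0, 5+0) = 11
r[6] = max(11+11, 5+0) = 22
r[7] = max(11+11, 5+11) = 22
r[8] = max(11+11, 5+11) = 22
r[9] = max(11+22, 5+11, 47+0) = 47
r[10] = max(11+22, 5+22, 47+0) = 47
r[11] = max(11+22, 5+22, 47+0) = 47
One optimal cutting: pieces 9 with 2 meters of scrap → €47.

47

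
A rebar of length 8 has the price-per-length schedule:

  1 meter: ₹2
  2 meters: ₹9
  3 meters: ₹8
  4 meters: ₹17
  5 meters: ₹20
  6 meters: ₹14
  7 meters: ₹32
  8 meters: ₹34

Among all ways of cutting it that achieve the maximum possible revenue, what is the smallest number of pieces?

4

Let r[k] be the best obtainable value from length k. For each k, try every first piece i and keep the best of price[i] + r[k−i].
r[1] = 2
r[2] = 9
r[3] = 11  (first piece 1, then r[2]=9)
r[4] = 18  (first piece 2, then r[2]=9)
r[5] = 20  (first piece 1, then r[4]=18)
r[6] = 27  (first piece 2, then r[4]=18)
r[7] = 32
r[8] = 36  (first piece 2, then r[6]=27)
Maximum revenue is ₹36.
Now minimize piece count subject to staying optimal: for each k, pieces[k] = 1 + min over i with p[i]+r[k−i]=r[k] of pieces[k−i].
pieces[5] = 1
pieces[6] = 3
pieces[7] = 1
pieces[8] = 4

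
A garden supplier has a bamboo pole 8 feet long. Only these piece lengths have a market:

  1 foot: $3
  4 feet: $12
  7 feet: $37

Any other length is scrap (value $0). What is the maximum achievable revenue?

40

Consider every possible first cut. f[k] is the best of p[i]+f[k−i] over all sellable i≤k.
f[1] = 3
f[2] = 6  (first piece 1, then f[1]=3)
f[3] = 9  (first piece 1, then f[2]=6)
f[4] = max(3+9, 12+0) = 12
f[5] = max(3+12, 12+3) = 15
f[6] = max(3+15, 12+6) = 18
f[7] = max(3+18, 12+9, 37+0) = 37
f[8] = max(3+37, 12+12, 37+3) = 40
One optimal cutting: 7 + 1 → $40.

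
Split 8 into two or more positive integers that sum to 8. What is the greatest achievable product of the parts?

Let m[k] be the best product for length k (with at least one cut). For each first piece i, the rest contributes max(k−i, m[k−i]).
m[2] = 1·max(1,0) = 1·1 = 1
m[3] = max(1·2, 2·1) = 2
m[4] = max(1·3, 2·2, 3·1) = 4
m[5] = max(1·4, 2·3, 3·2, 4·1) = 6
m[6] = max(1·6, 2·4, 3·3, 4·2, 5·1) = 9
m[7] = max(1·9, 2·6, 3·4, 4·3, 5·2, 6·1) = 12
m[8] = max(1·12, 2·9, 3·6, …, 6·2, 7·1) = 18
One optimal split: 3 + 3 + 2; product 3·3·2 = 18.

18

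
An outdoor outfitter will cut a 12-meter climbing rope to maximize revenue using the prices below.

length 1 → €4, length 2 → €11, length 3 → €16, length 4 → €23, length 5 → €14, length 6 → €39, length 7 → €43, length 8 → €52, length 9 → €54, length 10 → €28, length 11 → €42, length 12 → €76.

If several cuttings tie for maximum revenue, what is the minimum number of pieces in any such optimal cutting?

2

Build r[k] bottom-up: r[k] = max over allowed piece i of (p[i] + r[k−i]).
r[1] = 4
r[2] = max(4+4, 11+0) = 11
r[3] = max(4+11, 11+4, 16+0) = 16
r[4] = max(4+16, 11+11, 16+4, 23+0) = 23
r[5] = max(4+23, 11+16, 16+11, 23+4, 14+0) = 27
r[6] = max(4+27, 11+23, 16+16, 23+11, 14+4, 39+0) = 39
r[7] = max(4+39, 11+27, 16+23, …, 39+4, 43+0) = 43
r[8] = max(4+43, 11+39, 16+27, …, 43+4, 52+0) = 52
r[9] = max(4+52, 11+43, 16+39, …, 52+4, 54+0) = 56
r[10] = max(4+56, 11+52, 16+43, …, 54+4, 28+0) = 63
r[11] = max(4+63, 11+56, 16+52, …, 28+4, 42+0) = 68
r[12] = max(4+68, 11+63, 16+56, …, 42+4, 76+0) = 78
Maximum revenue is €78.
Now minimize piece count subject to staying optimal: for each k, pieces[k] = 1 + min over i with p[i]+r[k−i]=r[k] of pieces[k−i].
pieces[9] = 2
pieces[10] = 2
pieces[11] = 2
pieces[12] = 2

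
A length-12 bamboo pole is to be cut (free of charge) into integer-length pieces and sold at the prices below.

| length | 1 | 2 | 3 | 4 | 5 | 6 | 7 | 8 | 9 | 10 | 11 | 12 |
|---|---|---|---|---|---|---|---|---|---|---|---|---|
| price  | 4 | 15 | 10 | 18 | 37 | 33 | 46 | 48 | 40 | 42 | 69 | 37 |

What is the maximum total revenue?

90

Let v[k] be the best obtainable value from length k. For each k, try every first piece i and keep the best of price[i] + v[k−i].
v[1] = 4
v[2] = max(4+4, 15+0) = 15
v[3] = max(4+15, 15+4, 10+0) = 19
v[4] = max(4+19, 15+15, 10+4, 18+0) = 30
v[5] = max(4+30, 15+19, 10+15, 18+4, 37+0) = 37
v[6] = max(4+37, 15+30, 10+19, 18+15, 37+4, 33+0) = 45
v[7] = max(4+45, 15+37, 10+30, …, 33+4, 46+0) = 52
v[8] = max(4+52, 15+45, 10+37, …, 46+4, 48+0) = 60
v[9] = max(4+60, 15+52, 10+45, …, 48+4, 40+0) = 67
v[10] = max(4+67, 15+60, 10+52, …, 40+4, 42+0) = 75
v[11] = max(4+75, 15+67, 10+60, …, 42+4, 69+0) = 82
v[12] = max(4+82, 15+75, 10+67, …, 69+4, 37+0) = 90
One optimal cutting: 2 + 2 + 2 + 2 + 2 + 2 → $15 + $15 + $15 + $15 + $15 + $15 = $90.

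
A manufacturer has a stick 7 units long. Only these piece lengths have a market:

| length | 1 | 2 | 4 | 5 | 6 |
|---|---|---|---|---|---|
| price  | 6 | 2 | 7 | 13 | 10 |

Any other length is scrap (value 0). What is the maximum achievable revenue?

Build r[k] bottom-up: r[k] = max over allowed piece i of (p[i] + r[k−i]).
r[1] = 6
r[2] = max(6+6, 2+0) = 12
r[3] = max(6+12, 2+6) = 18
r[4] = max(6+18, 2+12, 7+0) = 24
r[5] = max(6+24, 2+18, 7+6, 13+0) = 30
r[6] = max(6+30, 2+24, 7+12, 13+6, 10+0) = 36
r[7] = max(6+36, 2+30, 7+18, 13+12, 10+6) = 42
One optimal cutting: 1 + 1 + 1 + 1 + 1 + 1 + 1 → 42.

42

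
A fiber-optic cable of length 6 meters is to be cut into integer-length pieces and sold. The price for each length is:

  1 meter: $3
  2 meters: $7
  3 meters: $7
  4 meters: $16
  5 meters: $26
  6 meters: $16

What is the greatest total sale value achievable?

Let r[k] be the best obtainable value from length k. For each k, try every first piece i and keep the best of price[i] + r[k−i].
r[1] = 3
r[2] = 7
r[3] = 10  (first piece 1, then r[2]=7)
r[4] = 16
r[5] = 26
r[6] = 29  (first piece 1, then r[5]=26)
One optimal cutting: 5 + 1 → $26 + $3 = $29.

29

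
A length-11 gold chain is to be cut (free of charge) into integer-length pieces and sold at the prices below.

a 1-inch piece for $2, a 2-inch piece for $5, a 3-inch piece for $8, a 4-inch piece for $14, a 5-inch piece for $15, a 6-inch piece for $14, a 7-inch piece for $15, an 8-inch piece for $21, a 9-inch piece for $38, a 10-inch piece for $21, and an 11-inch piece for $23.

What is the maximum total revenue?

43

Let r[k] be the best obtainable value from length k. For each k, try every first piece i and keep the best of price[i] + r[k−i].
r[1] = 2
r[2] = max(2+2, 5+0) = 5
r[3] = max(2+5, 5+2, 8+0) = 8
r[4] = max(2+8, 5+5, 8+2, 14+0) = 14
r[5] = max(2+14, 5+8, 8+5, 14+2, 15+0) = 16
r[6] = max(2+16, 5+14, 8+8, 14+5, 15+2, 14+0) = 19
r[7] = max(2+19, 5+16, 8+14, …, 14+2, 15+0) = 22
r[8] = max(2+22, 5+19, 8+16, …, 15+2, 21+0) = 28
r[9] = max(2+28, 5+22, 8+19, …, 21+2, 38+0) = 38
r[10] = max(2+38, 5+28, 8+22, …, 38+2, 21+0) = 40
r[11] = max(2+40, 5+38, 8+28, …, 21+2, 23+0) = 43
One optimal cutting: 9 + 2 → $38 + $5 = $43.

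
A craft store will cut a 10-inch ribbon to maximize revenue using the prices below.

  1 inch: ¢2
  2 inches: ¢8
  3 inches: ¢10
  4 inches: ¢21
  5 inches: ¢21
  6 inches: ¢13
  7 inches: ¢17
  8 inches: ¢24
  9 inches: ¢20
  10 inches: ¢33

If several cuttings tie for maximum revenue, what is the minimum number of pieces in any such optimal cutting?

Build r[k] bottom-up: r[k] = max over allowed piece i of (p[i] + r[k−i]).
r[1] = 2
r[2] = max(2+2, 8+0) = 8
r[3] = max(2+8, 8+2, 10+0) = 10
r[4] = max(2+10, 8+8, 10+2, 21+0) = 21
r[5] = max(2+21, 8+10, 10+8, 21+2, 21+0) = 23
r[6] = max(2+23, 8+21, 10+10, 21+8, 21+2, 13+0) = 29
r[7] = max(2+29, 8+23, 10+21, …, 13+2, 17+0) = 31
r[8] = max(2+31, 8+29, 10+23, …, 17+2, 24+0) = 42
r[9] = max(2+42, 8+31, 10+29, …, 24+2, 20+0) = 44
r[10] = max(2+44, 8+42, 10+31, …, 20+2, 33+0) = 50
Maximum revenue is ¢50.
Now minimize piece count subject to staying optimal: for each k, pieces[k] = 1 + min over i with p[i]+r[k−i]=r[k] of pieces[k−i].
pieces[7] = 2
pieces[8] = 2
pieces[9] = 3
pieces[10] = 3

3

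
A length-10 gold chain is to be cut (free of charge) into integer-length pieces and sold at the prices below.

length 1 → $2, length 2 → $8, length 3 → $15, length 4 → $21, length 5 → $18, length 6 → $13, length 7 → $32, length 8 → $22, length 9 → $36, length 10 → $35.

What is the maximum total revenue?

51

Consider every possible first cut. best[k] is the best of p[i]+best[k−i] over all sellable i≤k.
best[1] = 2
best[2] = max(2+2, 8+0) = 8
best[3] = max(2+8, 8+2, 15+0) = 15
best[4] = max(2+15, 8+8, 15+2, 21+0) = 21
best[5] = max(2+21, 8+15, 15+8, 21+2, 18+0) = 23
best[6] = max(2+23, 8+21, 15+15, 21+8, 18+2, 13+0) = 30
best[7] = max(2+30, 8+23, 15+21, …, 13+2, 32+0) = 36
best[8] = max(2+36, 8+30, 15+23, …, 32+2, 22+0) = 42
best[9] = max(2+42, 8+36, 15+30, …, 22+2, 36+0) = 45
best[10] = max(2+45, 8+42, 15+36, …, 36+2, 35+0) = 51
One optimal cutting: 4 + 3 + 3 → $21 + $15 + $15 = $51.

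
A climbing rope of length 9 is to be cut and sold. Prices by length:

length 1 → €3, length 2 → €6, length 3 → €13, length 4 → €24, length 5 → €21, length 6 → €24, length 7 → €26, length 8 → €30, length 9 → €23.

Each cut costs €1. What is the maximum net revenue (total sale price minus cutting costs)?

Consider every possible first cut. r[k] is the best of p[i]+r[k−i] over all sellable i≤k, charging 1 whenever i<k.
r[1] = 3
r[2] = max(3+3-1, 6+0) = 6
r[3] = max(3+6-1, 6+3-1, 13+0) = 13
r[4] = max(3+13-1, 6+6-1, 13+3-1, 24+0) = 24
r[5] = max(3+24-1, 6+13-1, 13+6-1, 24+3-1, 21+0) = 26
r[6] = max(3+26-1, 6+24-1, 13+13-1, 24+6-1, 21+3-1, 24+0) = 29
r[7] = max(3+29-1, 6+26-1, 13+24-1, …, 24+3-1, 26+0) = 36
r[8] = max(3+36-1, 6+29-1, 13+26-1, …, 26+3-1, 30+0) = 47
r[9] = max(3+47-1, 6+36-1, 13+29-1, …, 30+3-1, 23+0) = 49
One optimal plan: pieces 4 + 4 + 1 (2 cuts) → €51 − €2 = €49.

49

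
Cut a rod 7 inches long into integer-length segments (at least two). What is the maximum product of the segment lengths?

Define P[k] = max over 1≤i<k of i · max(k−i, P[k−i]); the inner max lets the remainder stay uncut if that's better.
Small cases: P[2]=1.
P[3] = max(1·2, 2·1) = 2
P[4] = max(1·3, 2·2, 3·1) = 4
P[5] = max(1·4, 2·3, 3·2, 4·1) = 6
P[6] = max(1·6, 2·4, 3·3, 4·2, 5·1) = 9
P[7] = max(1·9, 2·6, 3·4, 4·3, 5·2, 6·1) = 12
One optimal split: 3 + 2 + 2; product 3·2·2 = 12.

12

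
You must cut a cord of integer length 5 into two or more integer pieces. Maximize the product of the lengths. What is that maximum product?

Define g[k] = max over 1≤i<k of i · max(k−i, g[k−i]); the inner max lets the remainder stay uncut if that's better.
g[2] = 1·max(1,0) = 1·1 = 1
g[3] = 1·max(2,1) = 1·2 = 2
g[4] = 2·max(2,1) = 2·2 = 4
g[5] = 2·max(3,2) = 2·3 = 6
One optimal split: 3 + 2; product 3·2 = 6.

6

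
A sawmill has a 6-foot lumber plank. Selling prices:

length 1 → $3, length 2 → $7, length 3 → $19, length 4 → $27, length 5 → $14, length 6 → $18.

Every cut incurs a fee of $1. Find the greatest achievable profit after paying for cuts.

Consider every possible first cut. net[k] is the best of p[i]+net[k−i] over all sellable i≤k, charging 1 whenever i<k.
net[1] = 3
net[2] = 7
net[3] = 19
net[4] = 27
net[5] = 29  (first piece 1, then net[4]=27)
net[6] = 37  (first piece 3, then net[3]=19)
One optimal plan: pieces 3 + 3 (1 cut) → $38 − $1 = $37.

37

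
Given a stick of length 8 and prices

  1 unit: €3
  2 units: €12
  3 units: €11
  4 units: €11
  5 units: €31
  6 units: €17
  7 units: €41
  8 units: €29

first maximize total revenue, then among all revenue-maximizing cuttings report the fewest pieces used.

Consider every possible first cut. r[k] is the best of p[i]+r[k−i] over all sellable i≤k.
r[1] = 3
r[2] = max(3+3, 12+0) = 12
r[3] = max(3+12, 12+3, 11+0) = 15
r[4] = max(3+15, 12+12, 11+3, 11+0) = 24
r[5] = max(3+24, 12+15, 11+12, 11+3, 31+0) = 31
r[6] = max(3+31, 12+24, 11+15, 11+12, 31+3, 17+0) = 36
r[7] = max(3+36, 12+31, 11+24, …, 17+3, 41+0) = 43
r[8] = max(3+43, 12+36, 11+31, …, 41+3, 29+0) = 48
Maximum revenue is €48.
Now minimize piece count subject to staying optimal: for each k, pieces[k] = 1 + min over i with p[i]+r[k−i]=r[k] of pieces[k−i].
pieces[5] = 1
pieces[6] = 3
pieces[7] = 2
pieces[8] = 4

4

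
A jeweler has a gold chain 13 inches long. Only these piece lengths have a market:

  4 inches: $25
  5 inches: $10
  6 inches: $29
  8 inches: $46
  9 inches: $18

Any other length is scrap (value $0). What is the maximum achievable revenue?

Build r[k] bottom-up: r[k] = max over allowed piece i of (p[i] + r[k−i]).
r[1] = 0
r[2] = 0
r[3] = 0
r[4] = 25
r[5] = max(25+0, 10+0) = 25
r[6] = max(25+0, 10+0, 29+0) = 29
r[7] = max(25+0, 10+0, 29+0) = 29
r[8] = max(25+25, 10+0, 29+0, 46+0) = 50
r[9] = max(25+25, 10+25, 29+0, 46+0, 18+0) = 50
r[10] = max(25+29, 10+25, 29+25, 46+0, 18+0) = 54
r[11] = max(25+29, 10+29, 29+25, 46+0, 18+0) = 54
r[12] = max(25+50, 10+29, 29+29, 46+25, 18+0) = 75
r[13] = max(25+50, 10+50, 29+29, 46+25, 18+25) = 75
One optimal cutting: pieces 4 + 4 + 4 with 1 inch of scrap → $75.

75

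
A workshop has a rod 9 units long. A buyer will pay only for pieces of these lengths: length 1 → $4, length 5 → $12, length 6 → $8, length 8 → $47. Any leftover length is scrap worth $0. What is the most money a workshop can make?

Consider every possible first cut. r[k] is the best of p[i]+r[k−i] over all sellable i≤k.
r[1] = 4
r[2] = 8  (first piece 1, then r[1]=4)
r[3] = 12  (first piece 1, then r[2]=8)
r[4] = 16  (first piece 1, then r[3]=12)
r[5] = max(4+16, 12+0) = 20
r[6] = max(4+20, 12+4, 8+0) = 24
r[7] = max(4+24, 12+8, 8+4) = 28
r[8] = max(4+28, 12+12, 8+8, 47+0) = 47
r[9] = max(4+47, 12+16, 8+12, 47+4) = 51
One optimal cutting: 8 + 1 → $51.

51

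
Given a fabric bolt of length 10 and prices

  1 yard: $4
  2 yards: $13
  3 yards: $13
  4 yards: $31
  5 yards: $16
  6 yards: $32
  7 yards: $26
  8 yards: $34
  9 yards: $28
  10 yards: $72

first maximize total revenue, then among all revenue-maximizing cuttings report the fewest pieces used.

3

Consider every possible first cut. r[k] is the best of p[i]+r[k−i] over all sellable i≤k.
r[1] = 4
r[2] = 13
r[3] = 17  (first piece 1, then r[2]=13)
r[4] = 31
r[5] = 35  (first piece 1, then r[4]=31)
r[6] = 44  (first piece 2, then r[4]=31)
r[7] = 48  (first piece 1, then r[6]=44)
r[8] = 62  (first piece 4, then r[4]=31)
r[9] = 66  (first piece 1, then r[8]=62)
r[10] = 75  (first piece 2, then r[8]=62)
Maximum revenue is $75.
Now minimize piece count subject to staying optimal: for each k, pieces[k] = 1 + min over i with p[i]+r[k−i]=r[k] of pieces[k−i].
pieces[7] = 3
pieces[8] = 2
pieces[9] = 3
pieces[10] = 3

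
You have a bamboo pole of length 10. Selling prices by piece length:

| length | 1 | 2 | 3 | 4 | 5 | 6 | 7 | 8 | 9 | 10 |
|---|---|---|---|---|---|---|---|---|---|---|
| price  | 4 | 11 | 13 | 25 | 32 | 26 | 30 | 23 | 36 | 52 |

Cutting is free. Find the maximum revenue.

Consider every possible first cut. r[k] is the best of p[i]+r[k−i] over all sellable i≤k.
r[1] = 4
r[2] = max(4+4, 11+0) = 11
r[3] = max(4+11, 11+4, 13+0) = 15
r[4] = max(4+15, 11+11, 13+4, 25+0) = 25
r[5] = max(4+25, 11+15, 13+11, 25+4, 32+0) = 32
r[6] = max(4+32, 11+25, 13+15, 25+11, 32+4, 26+0) = 36
r[7] = max(4+36, 11+32, 13+25, …, 26+4, 30+0) = 43
r[8] = max(4+43, 11+36, 13+32, …, 30+4, 23+0) = 50
r[9] = max(4+50, 11+43, 13+36, …, 23+4, 36+0) = 57
r[10] = max(4+57, 11+50, 13+43, …, 36+4, 52+0) = 64
One optimal cutting: 5 + 5 → $32 + $32 = $64.

64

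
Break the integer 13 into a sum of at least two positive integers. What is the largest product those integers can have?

108

Let f[k] be the best product for length k (with at least one cut). For each first piece i, the rest contributes max(k−i, f[k−i]).
Small cases: f[2]=1, f[3]=2, f[4]=4, f[5]=6.
f[6] = 3·max(3,2) = 3·3 = 9
f[7] = 2·max(5,6) = 2·6 = 12
f[8] = 2·max(6,9) = 2·9 = 18
f[9] = 3·max(6,9) = 3·9 = 27
f[10] = 2·max(8,18) = 2·18 = 36
f[11] = 2·max(9,27) = 2·27 = 54
f[12] = 3·max(9,27) = 3·27 = 81
f[13] = 2·max(11,54) = 2·54 = 108
One optimal split: 3 + 3 + 3 + 2 + 2; product 3·3·3·2·2 = 108.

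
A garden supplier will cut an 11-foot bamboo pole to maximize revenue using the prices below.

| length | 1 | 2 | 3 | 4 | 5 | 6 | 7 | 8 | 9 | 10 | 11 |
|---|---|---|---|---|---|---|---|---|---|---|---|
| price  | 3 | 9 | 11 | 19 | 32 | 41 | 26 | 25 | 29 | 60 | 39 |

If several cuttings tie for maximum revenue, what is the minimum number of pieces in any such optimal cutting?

Let r[k] be the best obtainable value from length k. For each k, try every first piece i and keep the best of price[i] + r[k−i].
r[1] = 3
r[2] = 9
r[3] = 12  (first piece 1, then r[2]=9)
r[4] = 19
r[5] = 32
r[6] = 41
r[7] = 44  (first piece 1, then r[6]=41)
r[8] = 50  (first piece 2, then r[6]=41)
r[9] = 53  (first piece 1, then r[8]=50)
r[10] = 64  (first piece 5, then r[5]=32)
r[11] = 73  (first piece 5, then r[6]=41)
Maximum revenue is $73.
Now minimize piece count subject to staying optimal: for each k, pieces[k] = 1 + min over i with p[i]+r[k−i]=r[k] of pieces[k−i].
pieces[8] = 2
pieces[9] = 3
pieces[10] = 2
pieces[11] = 2

2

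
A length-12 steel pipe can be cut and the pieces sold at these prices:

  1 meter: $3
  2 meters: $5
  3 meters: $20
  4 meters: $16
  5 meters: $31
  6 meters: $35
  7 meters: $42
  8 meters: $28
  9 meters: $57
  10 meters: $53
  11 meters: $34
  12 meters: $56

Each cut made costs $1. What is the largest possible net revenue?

Consider every possible first cut. net[k] is the best of p[i]+net[k−i] over all sellable i≤k, charging 1 whenever i<k.
net[1] = 3
net[2] = 5  (first piece 1, then net[1]=3)
net[3] = 20
net[4] = 22  (first piece 1, then net[3]=20)
net[5] = 31
net[6] = 39  (first piece 3, then net[3]=20)
net[7] = 42
net[8] = 50  (first piece 3, then net[5]=31)
net[9] = 58  (first piece 3, then net[6]=39)
net[10] = 61  (first piece 3, then net[7]=42)
net[11] = 69  (first piece 3, then net[8]=50)
net[12] = 77  (first piece 3, then net[9]=58)
One optimal plan: pieces 3 + 3 + 3 + 3 (3 cuts) → $80 − $3 = $77.

77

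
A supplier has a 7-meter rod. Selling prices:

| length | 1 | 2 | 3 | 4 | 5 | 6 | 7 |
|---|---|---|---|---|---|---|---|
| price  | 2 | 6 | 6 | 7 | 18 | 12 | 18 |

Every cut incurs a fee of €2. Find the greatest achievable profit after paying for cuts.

Build r[k] bottom-up: r[k] = max over allowed piece i of (p[i] + r[k−i]) − 2 per cut.
r[1] = 2
r[2] = 6
r[3] = 6  (first piece 1, then r[2]=6)
r[4] = 10  (first piece 2, then r[2]=6)
r[5] = 18
r[6] = 18  (first piece 1, then r[5]=18)
r[7] = 22  (first piece 2, then r[5]=18)
One optimal plan: pieces 5 + 2 (1 cut) → €24 − €2 = €22.

22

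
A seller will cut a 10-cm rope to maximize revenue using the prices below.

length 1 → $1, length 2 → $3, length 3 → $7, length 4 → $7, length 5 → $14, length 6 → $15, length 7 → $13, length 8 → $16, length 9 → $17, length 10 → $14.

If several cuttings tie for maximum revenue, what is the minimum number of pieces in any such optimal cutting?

2

Build r[k] bottom-up: r[k] = max over allowed piece i of (p[i] + r[k−i]).
r[1] = 1
r[2] = 3
r[3] = 7
r[4] = 8  (first piece 1, then r[3]=7)
r[5] = 14
r[6] = 15  (first piece 1, then r[5]=14)
r[7] = 17  (first piece 2, then r[5]=14)
r[8] = 21  (first piece 3, then r[5]=14)
r[9] = 22  (first piece 1, then r[8]=21)
r[10] = 28  (first piece 5, then r[5]=14)
Maximum revenue is $28.
Now minimize piece count subject to staying optimal: for each k, pieces[k] = 1 + min over i with p[i]+r[k−i]=r[k] of pieces[k−i].
pieces[7] = 2
pieces[8] = 2
pieces[9] = 2
pieces[10] = 2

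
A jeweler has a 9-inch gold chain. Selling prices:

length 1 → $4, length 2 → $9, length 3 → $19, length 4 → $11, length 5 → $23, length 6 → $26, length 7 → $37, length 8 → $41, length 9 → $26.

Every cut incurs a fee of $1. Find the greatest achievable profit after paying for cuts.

Build v[k] bottom-up: v[k] = max over allowed piece i of (p[i] + v[k−i]) − 1 per cut.
v[1] = 4
v[2] = max(4+4-1, 9+0) = 9
v[3] = max(4+9-1, 9+4-1, 19+0) = 19
v[4] = max(4+19-1, 9+9-1, 19+4-1, 11+0) = 22
v[5] = max(4+22-1, 9+19-1, 19+9-1, 11+4-1, 23+0) = 27
v[6] = max(4+27-1, 9+22-1, 19+19-1, 11+9-1, 23+4-1, 26+0) = 37
v[7] = max(4+37-1, 9+27-1, 19+22-1, …, 26+4-1, 37+0) = 40
v[8] = max(4+40-1, 9+37-1, 19+27-1, …, 37+4-1, 41+0) = 45
v[9] = max(4+45-1, 9+40-1, 19+37-1, …, 41+4-1, 26+0) = 55
One optimal plan: pieces 3 + 3 + 3 (2 cuts) → $57 − $2 = $55.

55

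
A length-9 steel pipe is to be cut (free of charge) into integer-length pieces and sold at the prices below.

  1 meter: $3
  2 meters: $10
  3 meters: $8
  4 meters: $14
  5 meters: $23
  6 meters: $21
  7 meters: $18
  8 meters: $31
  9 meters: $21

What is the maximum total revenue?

Consider every possible first cut. v[k] is the best of p[i]+v[k−i] over all sellable i≤k.
v[1] = 3
v[2] = max(3+3, 10+0) = 10
v[3] = max(3+10, 10+3, 8+0) = 13
v[4] = max(3+13, 10+10, 8+3, 14+0) = 20
v[5] = max(3+20, 10+13, 8+10, 14+3, 23+0) = 23
v[6] = max(3+23, 10+20, 8+13, 14+10, 23+3, 21+0) = 30
v[7] = max(3+30, 10+23, 8+20, …, 21+3, 18+0) = 33
v[8] = max(3+33, 10+30, 8+23, …, 18+3, 31+0) = 40
v[9] = max(3+40, 10+33, 8+30, …, 31+3, 21+0) = 43
One optimal cutting: 2 + 2 + 2 + 2 + 1 → $10 + $10 + $10 + $10 + $3 = $43.

43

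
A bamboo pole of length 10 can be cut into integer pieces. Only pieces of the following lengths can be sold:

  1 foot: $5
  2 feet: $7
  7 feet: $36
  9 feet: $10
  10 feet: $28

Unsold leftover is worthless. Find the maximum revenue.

Build best[k] bottom-up: best[k] = max over allowed piece i of (p[i] + best[k−i]).
best[1] = 5
best[2] = 10  (first piece 1, then best[1]=5)
best[3] = 15  (first piece 1, then best[2]=10)
best[4] = 20  (first piece 1, then best[3]=15)
best[5] = 25  (first piece 1, then best[4]=20)
best[6] = 30  (first piece 1, then best[5]=25)
best[7] = 36
best[8] = 41  (first piece 1, then best[7]=36)
best[9] = 46  (first piece 1, then best[8]=41)
best[10] = 51  (first piece 1, then best[9]=46)
One optimal cutting: 7 + 1 + 1 + 1 → $51.

51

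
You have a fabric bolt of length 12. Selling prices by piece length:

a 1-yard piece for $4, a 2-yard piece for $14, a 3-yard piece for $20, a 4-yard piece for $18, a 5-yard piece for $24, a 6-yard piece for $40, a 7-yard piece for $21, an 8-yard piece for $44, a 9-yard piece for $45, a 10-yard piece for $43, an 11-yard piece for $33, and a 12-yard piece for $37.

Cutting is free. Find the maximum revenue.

Build v[k] bottom-up: v[k] = max over allowed piece i of (p[i] + v[k−i]).
v[1] = 4
v[2] = 14
v[3] = 20
v[4] = 28  (first piece 2, then v[2]=14)
v[5] = 34  (first piece 2, then v[3]=20)
v[6] = 42  (first piece 2, then v[4]=28)
v[7] = 48  (first piece 2, then v[5]=34)
v[8] = 56  (first piece 2, then v[6]=42)
v[9] = 62  (first piece 2, then v[7]=48)
v[10] = 70  (first piece 2, then v[8]=56)
v[11] = 76  (first piece 2, then v[9]=62)
v[12] = 84  (first piece 2, then v[10]=70)
One optimal cutting: 2 + 2 + 2 + 2 + 2 + 2 → $14 + $14 + $14 + $14 + $14 + $14 = $84.

84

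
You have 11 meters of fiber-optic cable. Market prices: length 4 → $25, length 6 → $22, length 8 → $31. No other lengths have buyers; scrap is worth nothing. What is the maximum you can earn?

50

Consider every possible first cut. f[k] is the best of p[i]+f[k−i] over all sellable i≤k.
f[1] = 0
f[2] = 0
f[3] = 0
f[4] = 25
f[5] = 25
f[6] = 25
f[7] = 25
f[8] = 50  (first piece 4, then f[4]=25)
f[9] = 50
f[10] = 50
f[11] = 50
One optimal cutting: pieces 4 + 4 with 3 meters of scrap → $50.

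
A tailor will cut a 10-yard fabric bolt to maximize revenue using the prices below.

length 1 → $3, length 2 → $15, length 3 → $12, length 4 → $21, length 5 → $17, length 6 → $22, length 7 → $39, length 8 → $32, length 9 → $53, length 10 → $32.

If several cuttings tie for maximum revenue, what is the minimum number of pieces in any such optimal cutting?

5

Consider every possible first cut. r[k] is the best of p[i]+r[k−i] over all sellable i≤k.
r[1] = 3
r[2] = 15
r[3] = 18  (first piece 1, then r[2]=15)
r[4] = 30  (first piece 2, then r[2]=15)
r[5] = 33  (first piece 1, then r[4]=30)
r[6] = 45  (first piece 2, then r[4]=30)
r[7] = 48  (first piece 1, then r[6]=45)
r[8] = 60  (first piece 2, then r[6]=45)
r[9] = 63  (first piece 1, then r[8]=60)
r[10] = 75  (first piece 2, then r[8]=60)
Maximum revenue is $75.
Now minimize piece count subject to staying optimal: for each k, pieces[k] = 1 + min over i with p[i]+r[k−i]=r[k] of pieces[k−i].
pieces[7] = 4
pieces[8] = 4
pieces[9] = 5
pieces[10] = 5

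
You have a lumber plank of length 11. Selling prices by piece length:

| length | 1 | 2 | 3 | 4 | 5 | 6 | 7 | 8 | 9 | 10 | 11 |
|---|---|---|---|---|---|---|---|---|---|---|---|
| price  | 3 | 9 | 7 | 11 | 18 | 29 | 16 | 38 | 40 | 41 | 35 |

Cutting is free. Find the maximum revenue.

Let best[k] be the best obtainable value from length k. For each k, try every first piece i and keep the best of price[i] + best[k−i].
best[1] = 3
best[2] = max(3+3, 9+0) = 9
best[3] = max(3+9, 9+3, 7+0) = 12
best[4] = max(3+12, 9+9, 7+3, 11+0) = 18
best[5] = max(3+18, 9+12, 7+9, 11+3, 18+0) = 21
best[6] = max(3+21, 9+18, 7+12, 11+9, 18+3, 29+0) = 29
best[7] = max(3+29, 9+21, 7+18, …, 29+3, 16+0) = 32
best[8] = max(3+32, 9+29, 7+21, …, 16+3, 38+0) = 38
best[9] = max(3+38, 9+32, 7+29, …, 38+3, 40+0) = 41
best[10] = max(3+41, 9+38, 7+32, …, 40+3, 41+0) = 47
best[11] = max(3+47, 9+41, 7+38, …, 41+3, 35+0) = 50
One optimal cutting: 6 + 2 + 2 + 1 → $29 + $9 + $9 + $3 = $50.

50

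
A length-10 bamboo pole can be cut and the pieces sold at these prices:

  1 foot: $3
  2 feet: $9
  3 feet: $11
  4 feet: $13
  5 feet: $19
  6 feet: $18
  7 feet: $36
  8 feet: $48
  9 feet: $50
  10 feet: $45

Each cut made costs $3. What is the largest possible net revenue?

54

Build net[k] bottom-up: net[k] = max over allowed piece i of (p[i] + net[k−i]) − 3 per cut.
net[1] = 3
net[2] = max(3+3-3, 9+0) = 9
net[3] = max(3+9-3, 9+3-3, 11+0) = 11
net[4] = max(3+11-3, 9+9-3, 11+3-3, 13+0) = 15
net[5] = max(3+15-3, 9+11-3, 11+9-3, 13+3-3, 19+0) = 19
net[6] = max(3+19-3, 9+15-3, 11+11-3, 13+9-3, 19+3-3, 18+0) = 21
net[7] = max(3+21-3, 9+19-3, 11+15-3, …, 18+3-3, 36+0) = 36
net[8] = max(3+36-3, 9+21-3, 11+19-3, …, 36+3-3, 48+0) = 48
net[9] = max(3+48-3, 9+36-3, 11+21-3, …, 48+3-3, 50+0) = 50
net[10] = max(3+50-3, 9+48-3, 11+36-3, …, 50+3-3, 45+0) = 54
One optimal plan: pieces 8 + 2 (1 cut) → $57 − $3 = $54.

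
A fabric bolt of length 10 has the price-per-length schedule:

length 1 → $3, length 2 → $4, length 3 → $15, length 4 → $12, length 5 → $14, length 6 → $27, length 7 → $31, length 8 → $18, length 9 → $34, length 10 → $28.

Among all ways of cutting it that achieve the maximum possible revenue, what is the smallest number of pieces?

Build r[k] bottom-up: r[k] = max over allowed piece i of (p[i] + r[k−i]).
r[1] = 3
r[2] = 6  (first piece 1, then r[1]=3)
r[3] = 15
r[4] = 18  (first piece 1, then r[3]=15)
r[5] = 21  (first piece 1, then r[4]=18)
r[6] = 30  (first piece 3, then r[3]=15)
r[7] = 33  (first piece 1, then r[6]=30)
r[8] = 36  (first piece 1, then r[7]=33)
r[9] = 45  (first piece 3, then r[6]=30)
r[10] = 48  (first piece 1, then r[9]=45)
Maximum revenue is $48.
Now minimize piece count subject to staying optimal: for each k, pieces[k] = 1 + min over i with p[i]+r[k−i]=r[k] of pieces[k−i].
pieces[7] = 3
pieces[8] = 4
pieces[9] = 3
pieces[10] = 4

4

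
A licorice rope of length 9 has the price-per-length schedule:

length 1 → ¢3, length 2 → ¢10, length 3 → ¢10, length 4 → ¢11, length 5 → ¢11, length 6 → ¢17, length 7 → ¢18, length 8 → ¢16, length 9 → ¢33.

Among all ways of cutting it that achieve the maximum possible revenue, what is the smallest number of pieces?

5

Let r[k] be the best obtainable value from length k. For each k, try every first piece i and keep the best of price[i] + r[k−i].
r[1] = 3
r[2] = 10
r[3] = 13  (first piece 1, then r[2]=10)
r[4] = 20  (first piece 2, then r[2]=10)
r[5] = 23  (first piece 1, then r[4]=20)
r[6] = 30  (first piece 2, then r[4]=20)
r[7] = 33  (first piece 1, then r[6]=30)
r[8] = 40  (first piece 2, then r[6]=30)
r[9] = 43  (first piece 1, then r[8]=40)
Maximum revenue is ¢43.
Now minimize piece count subject to staying optimal: for each k, pieces[k] = 1 + min over i with p[i]+r[k−i]=r[k] of pieces[k−i].
pieces[6] = 3
pieces[7] = 4
pieces[8] = 4
pieces[9] = 5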